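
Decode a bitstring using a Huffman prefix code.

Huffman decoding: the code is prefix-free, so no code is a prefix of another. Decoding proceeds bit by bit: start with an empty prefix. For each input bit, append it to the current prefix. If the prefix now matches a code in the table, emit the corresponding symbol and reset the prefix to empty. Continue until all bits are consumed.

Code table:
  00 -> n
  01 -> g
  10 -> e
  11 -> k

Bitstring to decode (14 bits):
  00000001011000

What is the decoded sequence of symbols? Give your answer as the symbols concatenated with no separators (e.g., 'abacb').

Answer: nnnggen

Derivation:
Bit 0: prefix='0' (no match yet)
Bit 1: prefix='00' -> emit 'n', reset
Bit 2: prefix='0' (no match yet)
Bit 3: prefix='00' -> emit 'n', reset
Bit 4: prefix='0' (no match yet)
Bit 5: prefix='00' -> emit 'n', reset
Bit 6: prefix='0' (no match yet)
Bit 7: prefix='01' -> emit 'g', reset
Bit 8: prefix='0' (no match yet)
Bit 9: prefix='01' -> emit 'g', reset
Bit 10: prefix='1' (no match yet)
Bit 11: prefix='10' -> emit 'e', reset
Bit 12: prefix='0' (no match yet)
Bit 13: prefix='00' -> emit 'n', reset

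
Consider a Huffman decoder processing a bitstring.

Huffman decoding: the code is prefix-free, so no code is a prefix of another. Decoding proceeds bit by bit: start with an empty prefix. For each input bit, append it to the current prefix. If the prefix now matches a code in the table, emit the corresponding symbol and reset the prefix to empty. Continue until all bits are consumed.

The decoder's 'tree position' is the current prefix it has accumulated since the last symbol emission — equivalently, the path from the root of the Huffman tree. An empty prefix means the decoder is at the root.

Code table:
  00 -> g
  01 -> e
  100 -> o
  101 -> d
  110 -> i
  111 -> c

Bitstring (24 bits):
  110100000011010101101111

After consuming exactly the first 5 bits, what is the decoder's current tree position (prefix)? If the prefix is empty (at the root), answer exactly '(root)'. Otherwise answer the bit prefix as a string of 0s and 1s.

Answer: 10

Derivation:
Bit 0: prefix='1' (no match yet)
Bit 1: prefix='11' (no match yet)
Bit 2: prefix='110' -> emit 'i', reset
Bit 3: prefix='1' (no match yet)
Bit 4: prefix='10' (no match yet)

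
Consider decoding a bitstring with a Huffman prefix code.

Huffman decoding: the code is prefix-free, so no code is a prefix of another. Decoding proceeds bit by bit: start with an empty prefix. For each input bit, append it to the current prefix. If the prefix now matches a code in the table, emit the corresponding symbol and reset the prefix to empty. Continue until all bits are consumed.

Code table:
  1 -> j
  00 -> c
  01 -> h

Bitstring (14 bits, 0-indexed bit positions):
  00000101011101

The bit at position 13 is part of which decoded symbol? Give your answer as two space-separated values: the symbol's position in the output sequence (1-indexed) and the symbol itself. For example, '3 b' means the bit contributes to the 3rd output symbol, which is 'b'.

Bit 0: prefix='0' (no match yet)
Bit 1: prefix='00' -> emit 'c', reset
Bit 2: prefix='0' (no match yet)
Bit 3: prefix='00' -> emit 'c', reset
Bit 4: prefix='0' (no match yet)
Bit 5: prefix='01' -> emit 'h', reset
Bit 6: prefix='0' (no match yet)
Bit 7: prefix='01' -> emit 'h', reset
Bit 8: prefix='0' (no match yet)
Bit 9: prefix='01' -> emit 'h', reset
Bit 10: prefix='1' -> emit 'j', reset
Bit 11: prefix='1' -> emit 'j', reset
Bit 12: prefix='0' (no match yet)
Bit 13: prefix='01' -> emit 'h', reset

Answer: 8 h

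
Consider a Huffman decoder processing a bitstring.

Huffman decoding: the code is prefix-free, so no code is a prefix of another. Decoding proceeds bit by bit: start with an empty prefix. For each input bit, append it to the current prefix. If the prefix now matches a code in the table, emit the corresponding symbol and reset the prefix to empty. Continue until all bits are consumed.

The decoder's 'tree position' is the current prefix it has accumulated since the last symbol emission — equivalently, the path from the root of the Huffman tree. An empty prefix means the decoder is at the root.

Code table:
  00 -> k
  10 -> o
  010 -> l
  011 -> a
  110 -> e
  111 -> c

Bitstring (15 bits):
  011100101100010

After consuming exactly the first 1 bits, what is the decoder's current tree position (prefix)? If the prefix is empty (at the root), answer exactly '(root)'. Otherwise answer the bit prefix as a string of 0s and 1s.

Answer: 0

Derivation:
Bit 0: prefix='0' (no match yet)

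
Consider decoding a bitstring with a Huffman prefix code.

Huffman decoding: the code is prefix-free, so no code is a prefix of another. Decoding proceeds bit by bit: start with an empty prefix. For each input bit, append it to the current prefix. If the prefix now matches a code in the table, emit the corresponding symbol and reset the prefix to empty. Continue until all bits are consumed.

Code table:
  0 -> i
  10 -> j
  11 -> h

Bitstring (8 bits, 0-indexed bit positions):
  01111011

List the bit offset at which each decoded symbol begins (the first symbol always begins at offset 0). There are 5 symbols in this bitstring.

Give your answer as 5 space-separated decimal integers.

Answer: 0 1 3 5 6

Derivation:
Bit 0: prefix='0' -> emit 'i', reset
Bit 1: prefix='1' (no match yet)
Bit 2: prefix='11' -> emit 'h', reset
Bit 3: prefix='1' (no match yet)
Bit 4: prefix='11' -> emit 'h', reset
Bit 5: prefix='0' -> emit 'i', reset
Bit 6: prefix='1' (no match yet)
Bit 7: prefix='11' -> emit 'h', reset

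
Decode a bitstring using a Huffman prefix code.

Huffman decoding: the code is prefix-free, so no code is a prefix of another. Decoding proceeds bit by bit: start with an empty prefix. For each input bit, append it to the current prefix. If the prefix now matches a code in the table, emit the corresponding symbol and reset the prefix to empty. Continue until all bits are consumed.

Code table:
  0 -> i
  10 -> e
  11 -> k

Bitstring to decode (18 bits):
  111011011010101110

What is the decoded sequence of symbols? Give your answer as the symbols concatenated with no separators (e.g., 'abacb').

Bit 0: prefix='1' (no match yet)
Bit 1: prefix='11' -> emit 'k', reset
Bit 2: prefix='1' (no match yet)
Bit 3: prefix='10' -> emit 'e', reset
Bit 4: prefix='1' (no match yet)
Bit 5: prefix='11' -> emit 'k', reset
Bit 6: prefix='0' -> emit 'i', reset
Bit 7: prefix='1' (no match yet)
Bit 8: prefix='11' -> emit 'k', reset
Bit 9: prefix='0' -> emit 'i', reset
Bit 10: prefix='1' (no match yet)
Bit 11: prefix='10' -> emit 'e', reset
Bit 12: prefix='1' (no match yet)
Bit 13: prefix='10' -> emit 'e', reset
Bit 14: prefix='1' (no match yet)
Bit 15: prefix='11' -> emit 'k', reset
Bit 16: prefix='1' (no match yet)
Bit 17: prefix='10' -> emit 'e', reset

Answer: kekikieeke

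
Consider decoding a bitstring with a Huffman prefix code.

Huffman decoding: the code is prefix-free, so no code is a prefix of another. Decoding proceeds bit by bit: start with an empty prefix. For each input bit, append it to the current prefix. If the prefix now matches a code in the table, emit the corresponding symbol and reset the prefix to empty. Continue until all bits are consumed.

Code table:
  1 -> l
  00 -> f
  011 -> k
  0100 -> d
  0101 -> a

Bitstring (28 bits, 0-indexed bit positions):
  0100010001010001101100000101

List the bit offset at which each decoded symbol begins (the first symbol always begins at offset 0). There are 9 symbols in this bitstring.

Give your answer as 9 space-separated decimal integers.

Answer: 0 4 8 12 14 17 20 22 24

Derivation:
Bit 0: prefix='0' (no match yet)
Bit 1: prefix='01' (no match yet)
Bit 2: prefix='010' (no match yet)
Bit 3: prefix='0100' -> emit 'd', reset
Bit 4: prefix='0' (no match yet)
Bit 5: prefix='01' (no match yet)
Bit 6: prefix='010' (no match yet)
Bit 7: prefix='0100' -> emit 'd', reset
Bit 8: prefix='0' (no match yet)
Bit 9: prefix='01' (no match yet)
Bit 10: prefix='010' (no match yet)
Bit 11: prefix='0101' -> emit 'a', reset
Bit 12: prefix='0' (no match yet)
Bit 13: prefix='00' -> emit 'f', reset
Bit 14: prefix='0' (no match yet)
Bit 15: prefix='01' (no match yet)
Bit 16: prefix='011' -> emit 'k', reset
Bit 17: prefix='0' (no match yet)
Bit 18: prefix='01' (no match yet)
Bit 19: prefix='011' -> emit 'k', reset
Bit 20: prefix='0' (no match yet)
Bit 21: prefix='00' -> emit 'f', reset
Bit 22: prefix='0' (no match yet)
Bit 23: prefix='00' -> emit 'f', reset
Bit 24: prefix='0' (no match yet)
Bit 25: prefix='01' (no match yet)
Bit 26: prefix='010' (no match yet)
Bit 27: prefix='0101' -> emit 'a', reset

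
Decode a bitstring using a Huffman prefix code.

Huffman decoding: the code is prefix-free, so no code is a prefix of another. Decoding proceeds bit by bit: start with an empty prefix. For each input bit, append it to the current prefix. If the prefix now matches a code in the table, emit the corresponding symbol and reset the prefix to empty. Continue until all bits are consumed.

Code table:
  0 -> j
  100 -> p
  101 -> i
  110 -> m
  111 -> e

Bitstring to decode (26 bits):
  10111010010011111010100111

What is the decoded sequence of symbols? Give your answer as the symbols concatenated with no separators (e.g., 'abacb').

Bit 0: prefix='1' (no match yet)
Bit 1: prefix='10' (no match yet)
Bit 2: prefix='101' -> emit 'i', reset
Bit 3: prefix='1' (no match yet)
Bit 4: prefix='11' (no match yet)
Bit 5: prefix='110' -> emit 'm', reset
Bit 6: prefix='1' (no match yet)
Bit 7: prefix='10' (no match yet)
Bit 8: prefix='100' -> emit 'p', reset
Bit 9: prefix='1' (no match yet)
Bit 10: prefix='10' (no match yet)
Bit 11: prefix='100' -> emit 'p', reset
Bit 12: prefix='1' (no match yet)
Bit 13: prefix='11' (no match yet)
Bit 14: prefix='111' -> emit 'e', reset
Bit 15: prefix='1' (no match yet)
Bit 16: prefix='11' (no match yet)
Bit 17: prefix='110' -> emit 'm', reset
Bit 18: prefix='1' (no match yet)
Bit 19: prefix='10' (no match yet)
Bit 20: prefix='101' -> emit 'i', reset
Bit 21: prefix='0' -> emit 'j', reset
Bit 22: prefix='0' -> emit 'j', reset
Bit 23: prefix='1' (no match yet)
Bit 24: prefix='11' (no match yet)
Bit 25: prefix='111' -> emit 'e', reset

Answer: imppemijje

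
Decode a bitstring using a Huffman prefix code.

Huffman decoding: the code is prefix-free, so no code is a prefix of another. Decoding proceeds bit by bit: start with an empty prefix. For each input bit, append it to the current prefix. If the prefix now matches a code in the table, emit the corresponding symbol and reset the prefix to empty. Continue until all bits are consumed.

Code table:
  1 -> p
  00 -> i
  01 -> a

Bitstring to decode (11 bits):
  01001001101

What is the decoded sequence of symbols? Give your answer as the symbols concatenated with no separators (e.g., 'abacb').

Answer: aipippa

Derivation:
Bit 0: prefix='0' (no match yet)
Bit 1: prefix='01' -> emit 'a', reset
Bit 2: prefix='0' (no match yet)
Bit 3: prefix='00' -> emit 'i', reset
Bit 4: prefix='1' -> emit 'p', reset
Bit 5: prefix='0' (no match yet)
Bit 6: prefix='00' -> emit 'i', reset
Bit 7: prefix='1' -> emit 'p', reset
Bit 8: prefix='1' -> emit 'p', reset
Bit 9: prefix='0' (no match yet)
Bit 10: prefix='01' -> emit 'a', reset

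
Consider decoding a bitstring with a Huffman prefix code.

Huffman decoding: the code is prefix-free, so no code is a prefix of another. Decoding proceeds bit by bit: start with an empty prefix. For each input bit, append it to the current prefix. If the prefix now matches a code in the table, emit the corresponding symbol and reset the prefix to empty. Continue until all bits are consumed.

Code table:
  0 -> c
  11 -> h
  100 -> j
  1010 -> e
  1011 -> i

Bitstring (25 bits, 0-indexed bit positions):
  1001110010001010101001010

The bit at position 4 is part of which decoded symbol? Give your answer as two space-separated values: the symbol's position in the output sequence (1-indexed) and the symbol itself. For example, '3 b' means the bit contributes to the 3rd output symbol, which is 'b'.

Bit 0: prefix='1' (no match yet)
Bit 1: prefix='10' (no match yet)
Bit 2: prefix='100' -> emit 'j', reset
Bit 3: prefix='1' (no match yet)
Bit 4: prefix='11' -> emit 'h', reset
Bit 5: prefix='1' (no match yet)
Bit 6: prefix='10' (no match yet)
Bit 7: prefix='100' -> emit 'j', reset
Bit 8: prefix='1' (no match yet)

Answer: 2 h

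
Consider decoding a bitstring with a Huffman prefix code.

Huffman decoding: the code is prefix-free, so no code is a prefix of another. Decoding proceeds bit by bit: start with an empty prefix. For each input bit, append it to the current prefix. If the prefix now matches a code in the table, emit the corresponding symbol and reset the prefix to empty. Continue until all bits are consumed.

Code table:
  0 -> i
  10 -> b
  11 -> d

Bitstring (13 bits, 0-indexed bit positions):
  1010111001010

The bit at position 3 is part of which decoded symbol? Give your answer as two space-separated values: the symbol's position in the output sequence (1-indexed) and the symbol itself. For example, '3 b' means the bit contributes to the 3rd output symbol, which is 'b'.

Answer: 2 b

Derivation:
Bit 0: prefix='1' (no match yet)
Bit 1: prefix='10' -> emit 'b', reset
Bit 2: prefix='1' (no match yet)
Bit 3: prefix='10' -> emit 'b', reset
Bit 4: prefix='1' (no match yet)
Bit 5: prefix='11' -> emit 'd', reset
Bit 6: prefix='1' (no match yet)
Bit 7: prefix='10' -> emit 'b', reset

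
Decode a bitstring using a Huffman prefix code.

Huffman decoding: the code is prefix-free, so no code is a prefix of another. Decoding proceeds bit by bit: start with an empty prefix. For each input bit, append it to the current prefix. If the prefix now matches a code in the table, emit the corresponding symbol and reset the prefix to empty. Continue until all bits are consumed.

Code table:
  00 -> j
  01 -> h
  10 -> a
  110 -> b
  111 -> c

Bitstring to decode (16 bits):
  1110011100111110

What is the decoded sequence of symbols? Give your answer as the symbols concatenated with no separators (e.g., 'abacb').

Bit 0: prefix='1' (no match yet)
Bit 1: prefix='11' (no match yet)
Bit 2: prefix='111' -> emit 'c', reset
Bit 3: prefix='0' (no match yet)
Bit 4: prefix='00' -> emit 'j', reset
Bit 5: prefix='1' (no match yet)
Bit 6: prefix='11' (no match yet)
Bit 7: prefix='111' -> emit 'c', reset
Bit 8: prefix='0' (no match yet)
Bit 9: prefix='00' -> emit 'j', reset
Bit 10: prefix='1' (no match yet)
Bit 11: prefix='11' (no match yet)
Bit 12: prefix='111' -> emit 'c', reset
Bit 13: prefix='1' (no match yet)
Bit 14: prefix='11' (no match yet)
Bit 15: prefix='110' -> emit 'b', reset

Answer: cjcjcb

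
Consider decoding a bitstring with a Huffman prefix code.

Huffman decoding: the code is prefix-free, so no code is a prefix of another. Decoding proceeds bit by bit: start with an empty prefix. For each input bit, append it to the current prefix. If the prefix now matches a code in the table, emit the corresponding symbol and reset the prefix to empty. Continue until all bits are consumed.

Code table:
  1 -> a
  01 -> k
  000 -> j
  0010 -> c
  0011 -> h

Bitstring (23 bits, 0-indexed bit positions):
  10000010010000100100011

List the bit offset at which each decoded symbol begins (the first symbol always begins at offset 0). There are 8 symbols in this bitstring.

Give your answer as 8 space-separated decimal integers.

Answer: 0 1 4 8 10 13 15 19

Derivation:
Bit 0: prefix='1' -> emit 'a', reset
Bit 1: prefix='0' (no match yet)
Bit 2: prefix='00' (no match yet)
Bit 3: prefix='000' -> emit 'j', reset
Bit 4: prefix='0' (no match yet)
Bit 5: prefix='00' (no match yet)
Bit 6: prefix='001' (no match yet)
Bit 7: prefix='0010' -> emit 'c', reset
Bit 8: prefix='0' (no match yet)
Bit 9: prefix='01' -> emit 'k', reset
Bit 10: prefix='0' (no match yet)
Bit 11: prefix='00' (no match yet)
Bit 12: prefix='000' -> emit 'j', reset
Bit 13: prefix='0' (no match yet)
Bit 14: prefix='01' -> emit 'k', reset
Bit 15: prefix='0' (no match yet)
Bit 16: prefix='00' (no match yet)
Bit 17: prefix='001' (no match yet)
Bit 18: prefix='0010' -> emit 'c', reset
Bit 19: prefix='0' (no match yet)
Bit 20: prefix='00' (no match yet)
Bit 21: prefix='001' (no match yet)
Bit 22: prefix='0011' -> emit 'h', reset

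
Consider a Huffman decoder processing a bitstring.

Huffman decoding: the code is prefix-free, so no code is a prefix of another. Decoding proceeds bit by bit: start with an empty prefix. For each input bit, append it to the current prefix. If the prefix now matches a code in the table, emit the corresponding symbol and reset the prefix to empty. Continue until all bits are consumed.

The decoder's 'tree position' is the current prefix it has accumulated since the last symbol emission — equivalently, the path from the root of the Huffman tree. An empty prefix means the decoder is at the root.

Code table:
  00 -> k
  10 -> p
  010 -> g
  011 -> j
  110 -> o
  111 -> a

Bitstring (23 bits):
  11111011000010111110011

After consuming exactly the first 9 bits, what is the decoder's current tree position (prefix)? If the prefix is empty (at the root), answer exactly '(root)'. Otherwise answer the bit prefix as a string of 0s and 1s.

Bit 0: prefix='1' (no match yet)
Bit 1: prefix='11' (no match yet)
Bit 2: prefix='111' -> emit 'a', reset
Bit 3: prefix='1' (no match yet)
Bit 4: prefix='11' (no match yet)
Bit 5: prefix='110' -> emit 'o', reset
Bit 6: prefix='1' (no match yet)
Bit 7: prefix='11' (no match yet)
Bit 8: prefix='110' -> emit 'o', reset

Answer: (root)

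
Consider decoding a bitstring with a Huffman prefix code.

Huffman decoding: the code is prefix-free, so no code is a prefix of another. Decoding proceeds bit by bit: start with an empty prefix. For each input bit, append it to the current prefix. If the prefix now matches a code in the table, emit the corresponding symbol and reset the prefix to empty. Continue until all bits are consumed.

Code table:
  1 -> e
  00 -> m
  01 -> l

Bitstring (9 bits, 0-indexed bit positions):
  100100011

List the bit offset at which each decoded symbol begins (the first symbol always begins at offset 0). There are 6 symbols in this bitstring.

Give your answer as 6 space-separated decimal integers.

Bit 0: prefix='1' -> emit 'e', reset
Bit 1: prefix='0' (no match yet)
Bit 2: prefix='00' -> emit 'm', reset
Bit 3: prefix='1' -> emit 'e', reset
Bit 4: prefix='0' (no match yet)
Bit 5: prefix='00' -> emit 'm', reset
Bit 6: prefix='0' (no match yet)
Bit 7: prefix='01' -> emit 'l', reset
Bit 8: prefix='1' -> emit 'e', reset

Answer: 0 1 3 4 6 8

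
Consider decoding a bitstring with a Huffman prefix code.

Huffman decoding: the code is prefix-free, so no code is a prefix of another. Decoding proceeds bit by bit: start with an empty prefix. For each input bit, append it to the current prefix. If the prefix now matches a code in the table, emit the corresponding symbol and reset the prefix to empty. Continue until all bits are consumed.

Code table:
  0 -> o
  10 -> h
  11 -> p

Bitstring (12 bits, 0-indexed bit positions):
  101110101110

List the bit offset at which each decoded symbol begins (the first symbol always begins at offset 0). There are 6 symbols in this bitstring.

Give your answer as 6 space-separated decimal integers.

Answer: 0 2 4 6 8 10

Derivation:
Bit 0: prefix='1' (no match yet)
Bit 1: prefix='10' -> emit 'h', reset
Bit 2: prefix='1' (no match yet)
Bit 3: prefix='11' -> emit 'p', reset
Bit 4: prefix='1' (no match yet)
Bit 5: prefix='10' -> emit 'h', reset
Bit 6: prefix='1' (no match yet)
Bit 7: prefix='10' -> emit 'h', reset
Bit 8: prefix='1' (no match yet)
Bit 9: prefix='11' -> emit 'p', reset
Bit 10: prefix='1' (no match yet)
Bit 11: prefix='10' -> emit 'h', reset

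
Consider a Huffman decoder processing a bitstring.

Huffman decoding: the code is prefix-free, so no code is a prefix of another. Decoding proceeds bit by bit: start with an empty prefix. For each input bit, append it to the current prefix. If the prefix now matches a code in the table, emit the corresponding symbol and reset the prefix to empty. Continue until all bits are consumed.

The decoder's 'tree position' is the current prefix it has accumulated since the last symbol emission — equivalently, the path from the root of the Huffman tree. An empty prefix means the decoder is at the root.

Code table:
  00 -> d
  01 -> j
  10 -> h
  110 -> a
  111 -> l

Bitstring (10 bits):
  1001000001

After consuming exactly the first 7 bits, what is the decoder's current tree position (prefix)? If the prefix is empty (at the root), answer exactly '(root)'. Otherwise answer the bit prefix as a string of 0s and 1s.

Answer: 0

Derivation:
Bit 0: prefix='1' (no match yet)
Bit 1: prefix='10' -> emit 'h', reset
Bit 2: prefix='0' (no match yet)
Bit 3: prefix='01' -> emit 'j', reset
Bit 4: prefix='0' (no match yet)
Bit 5: prefix='00' -> emit 'd', reset
Bit 6: prefix='0' (no match yet)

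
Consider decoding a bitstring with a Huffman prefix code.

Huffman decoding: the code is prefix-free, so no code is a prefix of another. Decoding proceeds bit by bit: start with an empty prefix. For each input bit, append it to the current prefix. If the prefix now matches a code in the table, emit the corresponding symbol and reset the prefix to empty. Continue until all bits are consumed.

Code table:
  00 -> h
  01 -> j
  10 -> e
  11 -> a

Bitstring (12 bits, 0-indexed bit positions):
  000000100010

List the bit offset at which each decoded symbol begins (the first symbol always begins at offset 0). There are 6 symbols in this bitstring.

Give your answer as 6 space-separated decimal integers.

Answer: 0 2 4 6 8 10

Derivation:
Bit 0: prefix='0' (no match yet)
Bit 1: prefix='00' -> emit 'h', reset
Bit 2: prefix='0' (no match yet)
Bit 3: prefix='00' -> emit 'h', reset
Bit 4: prefix='0' (no match yet)
Bit 5: prefix='00' -> emit 'h', reset
Bit 6: prefix='1' (no match yet)
Bit 7: prefix='10' -> emit 'e', reset
Bit 8: prefix='0' (no match yet)
Bit 9: prefix='00' -> emit 'h', reset
Bit 10: prefix='1' (no match yet)
Bit 11: prefix='10' -> emit 'e', reset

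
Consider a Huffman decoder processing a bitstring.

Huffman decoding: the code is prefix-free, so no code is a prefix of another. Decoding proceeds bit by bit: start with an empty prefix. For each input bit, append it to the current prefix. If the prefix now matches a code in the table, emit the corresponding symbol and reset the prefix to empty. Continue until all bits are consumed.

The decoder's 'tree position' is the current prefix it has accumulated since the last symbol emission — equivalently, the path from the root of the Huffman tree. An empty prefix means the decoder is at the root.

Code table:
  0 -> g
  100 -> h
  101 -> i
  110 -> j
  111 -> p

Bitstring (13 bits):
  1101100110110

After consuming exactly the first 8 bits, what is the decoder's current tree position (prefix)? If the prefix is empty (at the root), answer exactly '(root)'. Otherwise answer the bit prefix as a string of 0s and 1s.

Bit 0: prefix='1' (no match yet)
Bit 1: prefix='11' (no match yet)
Bit 2: prefix='110' -> emit 'j', reset
Bit 3: prefix='1' (no match yet)
Bit 4: prefix='11' (no match yet)
Bit 5: prefix='110' -> emit 'j', reset
Bit 6: prefix='0' -> emit 'g', reset
Bit 7: prefix='1' (no match yet)

Answer: 1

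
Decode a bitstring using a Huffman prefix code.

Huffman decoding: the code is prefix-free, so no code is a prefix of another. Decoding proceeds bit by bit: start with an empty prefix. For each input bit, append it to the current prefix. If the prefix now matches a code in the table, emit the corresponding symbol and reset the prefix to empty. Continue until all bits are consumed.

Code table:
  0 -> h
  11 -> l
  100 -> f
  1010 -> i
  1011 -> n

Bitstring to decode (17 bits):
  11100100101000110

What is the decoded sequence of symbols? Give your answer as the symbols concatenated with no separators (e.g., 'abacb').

Answer: lffihhlh

Derivation:
Bit 0: prefix='1' (no match yet)
Bit 1: prefix='11' -> emit 'l', reset
Bit 2: prefix='1' (no match yet)
Bit 3: prefix='10' (no match yet)
Bit 4: prefix='100' -> emit 'f', reset
Bit 5: prefix='1' (no match yet)
Bit 6: prefix='10' (no match yet)
Bit 7: prefix='100' -> emit 'f', reset
Bit 8: prefix='1' (no match yet)
Bit 9: prefix='10' (no match yet)
Bit 10: prefix='101' (no match yet)
Bit 11: prefix='1010' -> emit 'i', reset
Bit 12: prefix='0' -> emit 'h', reset
Bit 13: prefix='0' -> emit 'h', reset
Bit 14: prefix='1' (no match yet)
Bit 15: prefix='11' -> emit 'l', reset
Bit 16: prefix='0' -> emit 'h', reset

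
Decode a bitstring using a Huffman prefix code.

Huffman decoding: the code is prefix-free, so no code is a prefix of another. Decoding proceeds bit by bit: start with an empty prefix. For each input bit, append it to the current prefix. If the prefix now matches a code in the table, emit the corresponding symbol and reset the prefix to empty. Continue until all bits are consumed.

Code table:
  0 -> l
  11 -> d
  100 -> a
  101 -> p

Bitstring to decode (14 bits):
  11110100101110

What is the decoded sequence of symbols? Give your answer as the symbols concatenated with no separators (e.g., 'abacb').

Answer: ddlapdl

Derivation:
Bit 0: prefix='1' (no match yet)
Bit 1: prefix='11' -> emit 'd', reset
Bit 2: prefix='1' (no match yet)
Bit 3: prefix='11' -> emit 'd', reset
Bit 4: prefix='0' -> emit 'l', reset
Bit 5: prefix='1' (no match yet)
Bit 6: prefix='10' (no match yet)
Bit 7: prefix='100' -> emit 'a', reset
Bit 8: prefix='1' (no match yet)
Bit 9: prefix='10' (no match yet)
Bit 10: prefix='101' -> emit 'p', reset
Bit 11: prefix='1' (no match yet)
Bit 12: prefix='11' -> emit 'd', reset
Bit 13: prefix='0' -> emit 'l', reset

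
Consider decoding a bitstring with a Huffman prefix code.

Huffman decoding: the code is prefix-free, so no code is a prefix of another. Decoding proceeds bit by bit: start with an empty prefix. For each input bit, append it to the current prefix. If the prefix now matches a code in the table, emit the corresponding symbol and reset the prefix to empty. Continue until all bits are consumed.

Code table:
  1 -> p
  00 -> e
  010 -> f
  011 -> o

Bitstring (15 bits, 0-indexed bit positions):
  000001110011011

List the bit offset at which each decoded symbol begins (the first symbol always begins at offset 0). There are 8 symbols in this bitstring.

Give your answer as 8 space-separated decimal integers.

Answer: 0 2 4 7 8 10 11 12

Derivation:
Bit 0: prefix='0' (no match yet)
Bit 1: prefix='00' -> emit 'e', reset
Bit 2: prefix='0' (no match yet)
Bit 3: prefix='00' -> emit 'e', reset
Bit 4: prefix='0' (no match yet)
Bit 5: prefix='01' (no match yet)
Bit 6: prefix='011' -> emit 'o', reset
Bit 7: prefix='1' -> emit 'p', reset
Bit 8: prefix='0' (no match yet)
Bit 9: prefix='00' -> emit 'e', reset
Bit 10: prefix='1' -> emit 'p', reset
Bit 11: prefix='1' -> emit 'p', reset
Bit 12: prefix='0' (no match yet)
Bit 13: prefix='01' (no match yet)
Bit 14: prefix='011' -> emit 'o', reset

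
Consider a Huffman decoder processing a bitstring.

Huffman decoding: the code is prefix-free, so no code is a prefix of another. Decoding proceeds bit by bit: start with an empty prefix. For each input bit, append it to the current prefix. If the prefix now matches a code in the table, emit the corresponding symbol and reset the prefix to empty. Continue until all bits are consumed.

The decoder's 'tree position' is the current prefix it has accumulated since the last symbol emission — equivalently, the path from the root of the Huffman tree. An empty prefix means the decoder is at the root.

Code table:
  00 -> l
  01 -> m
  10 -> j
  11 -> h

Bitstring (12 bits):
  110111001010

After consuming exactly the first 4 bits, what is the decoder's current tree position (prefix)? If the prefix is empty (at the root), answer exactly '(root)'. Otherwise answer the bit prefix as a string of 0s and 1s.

Answer: (root)

Derivation:
Bit 0: prefix='1' (no match yet)
Bit 1: prefix='11' -> emit 'h', reset
Bit 2: prefix='0' (no match yet)
Bit 3: prefix='01' -> emit 'm', reset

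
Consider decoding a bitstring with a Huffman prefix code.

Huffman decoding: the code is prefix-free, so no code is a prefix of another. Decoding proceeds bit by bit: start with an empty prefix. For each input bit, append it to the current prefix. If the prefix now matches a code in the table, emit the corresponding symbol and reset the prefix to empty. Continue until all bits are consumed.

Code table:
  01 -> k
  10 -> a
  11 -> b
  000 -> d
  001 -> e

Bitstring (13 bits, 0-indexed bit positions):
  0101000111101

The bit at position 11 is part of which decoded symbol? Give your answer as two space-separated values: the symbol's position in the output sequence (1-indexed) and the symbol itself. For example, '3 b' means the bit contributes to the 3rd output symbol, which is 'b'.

Answer: 6 k

Derivation:
Bit 0: prefix='0' (no match yet)
Bit 1: prefix='01' -> emit 'k', reset
Bit 2: prefix='0' (no match yet)
Bit 3: prefix='01' -> emit 'k', reset
Bit 4: prefix='0' (no match yet)
Bit 5: prefix='00' (no match yet)
Bit 6: prefix='000' -> emit 'd', reset
Bit 7: prefix='1' (no match yet)
Bit 8: prefix='11' -> emit 'b', reset
Bit 9: prefix='1' (no match yet)
Bit 10: prefix='11' -> emit 'b', reset
Bit 11: prefix='0' (no match yet)
Bit 12: prefix='01' -> emit 'k', reset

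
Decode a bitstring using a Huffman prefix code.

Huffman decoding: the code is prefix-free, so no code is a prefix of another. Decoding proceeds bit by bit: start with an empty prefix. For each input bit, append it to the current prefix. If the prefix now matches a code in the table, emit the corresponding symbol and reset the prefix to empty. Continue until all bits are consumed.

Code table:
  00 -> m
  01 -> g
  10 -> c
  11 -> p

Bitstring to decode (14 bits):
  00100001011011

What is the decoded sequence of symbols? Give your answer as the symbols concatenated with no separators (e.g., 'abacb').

Bit 0: prefix='0' (no match yet)
Bit 1: prefix='00' -> emit 'm', reset
Bit 2: prefix='1' (no match yet)
Bit 3: prefix='10' -> emit 'c', reset
Bit 4: prefix='0' (no match yet)
Bit 5: prefix='00' -> emit 'm', reset
Bit 6: prefix='0' (no match yet)
Bit 7: prefix='01' -> emit 'g', reset
Bit 8: prefix='0' (no match yet)
Bit 9: prefix='01' -> emit 'g', reset
Bit 10: prefix='1' (no match yet)
Bit 11: prefix='10' -> emit 'c', reset
Bit 12: prefix='1' (no match yet)
Bit 13: prefix='11' -> emit 'p', reset

Answer: mcmggcp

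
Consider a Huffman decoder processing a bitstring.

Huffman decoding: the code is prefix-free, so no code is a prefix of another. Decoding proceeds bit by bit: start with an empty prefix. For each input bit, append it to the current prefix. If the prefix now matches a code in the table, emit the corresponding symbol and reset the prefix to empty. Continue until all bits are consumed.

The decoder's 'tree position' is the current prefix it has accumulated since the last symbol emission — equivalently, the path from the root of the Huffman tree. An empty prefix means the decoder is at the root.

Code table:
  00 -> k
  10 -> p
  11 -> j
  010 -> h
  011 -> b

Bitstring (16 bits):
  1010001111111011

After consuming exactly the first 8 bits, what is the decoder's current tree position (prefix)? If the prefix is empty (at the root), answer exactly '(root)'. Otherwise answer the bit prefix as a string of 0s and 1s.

Answer: (root)

Derivation:
Bit 0: prefix='1' (no match yet)
Bit 1: prefix='10' -> emit 'p', reset
Bit 2: prefix='1' (no match yet)
Bit 3: prefix='10' -> emit 'p', reset
Bit 4: prefix='0' (no match yet)
Bit 5: prefix='00' -> emit 'k', reset
Bit 6: prefix='1' (no match yet)
Bit 7: prefix='11' -> emit 'j', reset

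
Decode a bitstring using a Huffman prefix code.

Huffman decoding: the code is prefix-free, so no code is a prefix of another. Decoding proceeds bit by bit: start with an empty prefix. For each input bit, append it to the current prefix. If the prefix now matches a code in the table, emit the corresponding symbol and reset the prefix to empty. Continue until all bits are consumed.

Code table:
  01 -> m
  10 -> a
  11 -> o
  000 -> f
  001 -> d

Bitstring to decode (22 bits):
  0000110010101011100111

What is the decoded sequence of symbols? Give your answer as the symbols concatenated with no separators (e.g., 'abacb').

Answer: fmammmmodo

Derivation:
Bit 0: prefix='0' (no match yet)
Bit 1: prefix='00' (no match yet)
Bit 2: prefix='000' -> emit 'f', reset
Bit 3: prefix='0' (no match yet)
Bit 4: prefix='01' -> emit 'm', reset
Bit 5: prefix='1' (no match yet)
Bit 6: prefix='10' -> emit 'a', reset
Bit 7: prefix='0' (no match yet)
Bit 8: prefix='01' -> emit 'm', reset
Bit 9: prefix='0' (no match yet)
Bit 10: prefix='01' -> emit 'm', reset
Bit 11: prefix='0' (no match yet)
Bit 12: prefix='01' -> emit 'm', reset
Bit 13: prefix='0' (no match yet)
Bit 14: prefix='01' -> emit 'm', reset
Bit 15: prefix='1' (no match yet)
Bit 16: prefix='11' -> emit 'o', reset
Bit 17: prefix='0' (no match yet)
Bit 18: prefix='00' (no match yet)
Bit 19: prefix='001' -> emit 'd', reset
Bit 20: prefix='1' (no match yet)
Bit 21: prefix='11' -> emit 'o', reset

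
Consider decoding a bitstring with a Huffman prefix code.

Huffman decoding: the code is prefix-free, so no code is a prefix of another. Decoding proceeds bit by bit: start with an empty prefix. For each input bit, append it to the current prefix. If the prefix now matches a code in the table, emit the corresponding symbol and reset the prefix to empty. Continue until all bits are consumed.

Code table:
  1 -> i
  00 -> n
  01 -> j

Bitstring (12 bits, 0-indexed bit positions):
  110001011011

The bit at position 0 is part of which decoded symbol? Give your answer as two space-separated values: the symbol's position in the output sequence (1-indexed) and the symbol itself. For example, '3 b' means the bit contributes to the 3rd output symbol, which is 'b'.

Answer: 1 i

Derivation:
Bit 0: prefix='1' -> emit 'i', reset
Bit 1: prefix='1' -> emit 'i', reset
Bit 2: prefix='0' (no match yet)
Bit 3: prefix='00' -> emit 'n', reset
Bit 4: prefix='0' (no match yet)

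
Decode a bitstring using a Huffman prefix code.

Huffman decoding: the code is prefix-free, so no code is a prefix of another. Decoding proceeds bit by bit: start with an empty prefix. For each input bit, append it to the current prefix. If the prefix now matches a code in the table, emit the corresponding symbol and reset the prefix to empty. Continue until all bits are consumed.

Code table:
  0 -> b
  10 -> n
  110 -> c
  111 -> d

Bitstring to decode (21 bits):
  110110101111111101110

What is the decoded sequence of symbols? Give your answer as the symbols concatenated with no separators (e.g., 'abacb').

Bit 0: prefix='1' (no match yet)
Bit 1: prefix='11' (no match yet)
Bit 2: prefix='110' -> emit 'c', reset
Bit 3: prefix='1' (no match yet)
Bit 4: prefix='11' (no match yet)
Bit 5: prefix='110' -> emit 'c', reset
Bit 6: prefix='1' (no match yet)
Bit 7: prefix='10' -> emit 'n', reset
Bit 8: prefix='1' (no match yet)
Bit 9: prefix='11' (no match yet)
Bit 10: prefix='111' -> emit 'd', reset
Bit 11: prefix='1' (no match yet)
Bit 12: prefix='11' (no match yet)
Bit 13: prefix='111' -> emit 'd', reset
Bit 14: prefix='1' (no match yet)
Bit 15: prefix='11' (no match yet)
Bit 16: prefix='110' -> emit 'c', reset
Bit 17: prefix='1' (no match yet)
Bit 18: prefix='11' (no match yet)
Bit 19: prefix='111' -> emit 'd', reset
Bit 20: prefix='0' -> emit 'b', reset

Answer: ccnddcdb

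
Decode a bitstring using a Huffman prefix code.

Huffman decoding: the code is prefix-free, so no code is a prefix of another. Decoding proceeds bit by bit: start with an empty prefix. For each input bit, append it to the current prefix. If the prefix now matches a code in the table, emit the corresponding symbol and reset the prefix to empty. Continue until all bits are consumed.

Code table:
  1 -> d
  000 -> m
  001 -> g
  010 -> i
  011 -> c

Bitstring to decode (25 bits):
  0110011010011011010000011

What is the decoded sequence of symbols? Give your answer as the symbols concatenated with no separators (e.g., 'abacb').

Bit 0: prefix='0' (no match yet)
Bit 1: prefix='01' (no match yet)
Bit 2: prefix='011' -> emit 'c', reset
Bit 3: prefix='0' (no match yet)
Bit 4: prefix='00' (no match yet)
Bit 5: prefix='001' -> emit 'g', reset
Bit 6: prefix='1' -> emit 'd', reset
Bit 7: prefix='0' (no match yet)
Bit 8: prefix='01' (no match yet)
Bit 9: prefix='010' -> emit 'i', reset
Bit 10: prefix='0' (no match yet)
Bit 11: prefix='01' (no match yet)
Bit 12: prefix='011' -> emit 'c', reset
Bit 13: prefix='0' (no match yet)
Bit 14: prefix='01' (no match yet)
Bit 15: prefix='011' -> emit 'c', reset
Bit 16: prefix='0' (no match yet)
Bit 17: prefix='01' (no match yet)
Bit 18: prefix='010' -> emit 'i', reset
Bit 19: prefix='0' (no match yet)
Bit 20: prefix='00' (no match yet)
Bit 21: prefix='000' -> emit 'm', reset
Bit 22: prefix='0' (no match yet)
Bit 23: prefix='01' (no match yet)
Bit 24: prefix='011' -> emit 'c', reset

Answer: cgdiccimc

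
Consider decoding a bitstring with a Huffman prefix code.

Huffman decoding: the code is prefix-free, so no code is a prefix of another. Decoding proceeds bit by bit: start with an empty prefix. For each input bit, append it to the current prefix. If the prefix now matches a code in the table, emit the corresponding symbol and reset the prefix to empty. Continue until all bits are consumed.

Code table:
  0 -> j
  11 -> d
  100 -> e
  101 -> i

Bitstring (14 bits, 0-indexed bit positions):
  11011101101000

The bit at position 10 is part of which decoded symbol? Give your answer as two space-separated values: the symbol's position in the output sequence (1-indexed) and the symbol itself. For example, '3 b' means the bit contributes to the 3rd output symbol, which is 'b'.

Bit 0: prefix='1' (no match yet)
Bit 1: prefix='11' -> emit 'd', reset
Bit 2: prefix='0' -> emit 'j', reset
Bit 3: prefix='1' (no match yet)
Bit 4: prefix='11' -> emit 'd', reset
Bit 5: prefix='1' (no match yet)
Bit 6: prefix='10' (no match yet)
Bit 7: prefix='101' -> emit 'i', reset
Bit 8: prefix='1' (no match yet)
Bit 9: prefix='10' (no match yet)
Bit 10: prefix='101' -> emit 'i', reset
Bit 11: prefix='0' -> emit 'j', reset
Bit 12: prefix='0' -> emit 'j', reset
Bit 13: prefix='0' -> emit 'j', reset

Answer: 5 i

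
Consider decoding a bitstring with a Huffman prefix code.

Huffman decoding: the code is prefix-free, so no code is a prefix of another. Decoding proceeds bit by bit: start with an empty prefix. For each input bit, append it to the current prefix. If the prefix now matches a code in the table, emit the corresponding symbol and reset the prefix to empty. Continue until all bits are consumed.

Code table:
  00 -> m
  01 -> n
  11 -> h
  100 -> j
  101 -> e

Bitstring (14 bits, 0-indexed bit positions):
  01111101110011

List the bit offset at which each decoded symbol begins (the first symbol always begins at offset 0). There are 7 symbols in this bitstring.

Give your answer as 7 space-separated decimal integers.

Answer: 0 2 4 6 8 10 12

Derivation:
Bit 0: prefix='0' (no match yet)
Bit 1: prefix='01' -> emit 'n', reset
Bit 2: prefix='1' (no match yet)
Bit 3: prefix='11' -> emit 'h', reset
Bit 4: prefix='1' (no match yet)
Bit 5: prefix='11' -> emit 'h', reset
Bit 6: prefix='0' (no match yet)
Bit 7: prefix='01' -> emit 'n', reset
Bit 8: prefix='1' (no match yet)
Bit 9: prefix='11' -> emit 'h', reset
Bit 10: prefix='0' (no match yet)
Bit 11: prefix='00' -> emit 'm', reset
Bit 12: prefix='1' (no match yet)
Bit 13: prefix='11' -> emit 'h', reset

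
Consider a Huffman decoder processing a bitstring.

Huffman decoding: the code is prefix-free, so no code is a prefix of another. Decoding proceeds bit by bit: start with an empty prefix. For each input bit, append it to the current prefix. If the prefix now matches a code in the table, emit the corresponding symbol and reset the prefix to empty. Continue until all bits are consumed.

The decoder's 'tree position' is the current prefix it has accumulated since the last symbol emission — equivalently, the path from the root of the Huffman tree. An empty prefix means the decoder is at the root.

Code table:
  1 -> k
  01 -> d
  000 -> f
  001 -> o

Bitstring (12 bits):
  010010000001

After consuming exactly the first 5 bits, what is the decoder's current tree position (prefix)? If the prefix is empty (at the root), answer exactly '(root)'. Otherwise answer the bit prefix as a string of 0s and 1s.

Answer: (root)

Derivation:
Bit 0: prefix='0' (no match yet)
Bit 1: prefix='01' -> emit 'd', reset
Bit 2: prefix='0' (no match yet)
Bit 3: prefix='00' (no match yet)
Bit 4: prefix='001' -> emit 'o', reset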